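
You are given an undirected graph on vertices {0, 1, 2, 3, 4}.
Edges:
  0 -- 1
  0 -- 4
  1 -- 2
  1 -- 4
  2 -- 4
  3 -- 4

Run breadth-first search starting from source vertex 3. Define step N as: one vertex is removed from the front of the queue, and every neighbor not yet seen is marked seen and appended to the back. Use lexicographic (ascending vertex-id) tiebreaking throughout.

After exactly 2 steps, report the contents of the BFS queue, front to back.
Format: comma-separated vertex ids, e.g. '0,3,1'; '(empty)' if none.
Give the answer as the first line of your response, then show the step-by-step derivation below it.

0,1,2

step 1: dequeue 3; queue=[4]; order=3
step 2: dequeue 4; queue=[0,1,2]; order=3,4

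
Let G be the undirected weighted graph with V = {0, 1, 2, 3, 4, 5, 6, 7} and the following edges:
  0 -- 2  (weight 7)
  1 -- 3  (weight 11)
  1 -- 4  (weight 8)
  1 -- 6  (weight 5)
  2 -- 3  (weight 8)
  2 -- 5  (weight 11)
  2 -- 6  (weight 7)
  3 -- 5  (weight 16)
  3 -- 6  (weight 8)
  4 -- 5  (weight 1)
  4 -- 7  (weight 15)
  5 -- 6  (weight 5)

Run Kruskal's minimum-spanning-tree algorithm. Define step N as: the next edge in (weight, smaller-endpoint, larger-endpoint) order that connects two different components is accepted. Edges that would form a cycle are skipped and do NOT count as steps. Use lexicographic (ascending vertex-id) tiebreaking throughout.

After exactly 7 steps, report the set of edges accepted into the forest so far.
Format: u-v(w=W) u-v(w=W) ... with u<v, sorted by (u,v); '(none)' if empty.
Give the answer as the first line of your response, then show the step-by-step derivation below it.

0-2(w=7) 1-6(w=5) 2-3(w=8) 2-6(w=7) 4-5(w=1) 4-7(w=15) 5-6(w=5)

step 1: add edge 4-5 (w=1); MST = {4-5(w=1)}
step 2: add edge 1-6 (w=5); MST = {1-6(w=5) 4-5(w=1)}
step 3: add edge 5-6 (w=5); MST = {1-6(w=5) 4-5(w=1) 5-6(w=5)}
step 4: add edge 0-2 (w=7); MST = {0-2(w=7) 1-6(w=5) 4-5(w=1) 5-6(w=5)}
step 5: add edge 2-6 (w=7); MST = {0-2(w=7) 1-6(w=5) 2-6(w=7) 4-5(w=1) 5-6(w=5)}
step 6: add edge 2-3 (w=8); MST = {0-2(w=7) 1-6(w=5) 2-3(w=8) 2-6(w=7) 4-5(w=1) 5-6(w=5)}
step 7: add edge 4-7 (w=15); MST = {0-2(w=7) 1-6(w=5) 2-3(w=8) 2-6(w=7) 4-5(w=1) 4-7(w=15) 5-6(w=5)}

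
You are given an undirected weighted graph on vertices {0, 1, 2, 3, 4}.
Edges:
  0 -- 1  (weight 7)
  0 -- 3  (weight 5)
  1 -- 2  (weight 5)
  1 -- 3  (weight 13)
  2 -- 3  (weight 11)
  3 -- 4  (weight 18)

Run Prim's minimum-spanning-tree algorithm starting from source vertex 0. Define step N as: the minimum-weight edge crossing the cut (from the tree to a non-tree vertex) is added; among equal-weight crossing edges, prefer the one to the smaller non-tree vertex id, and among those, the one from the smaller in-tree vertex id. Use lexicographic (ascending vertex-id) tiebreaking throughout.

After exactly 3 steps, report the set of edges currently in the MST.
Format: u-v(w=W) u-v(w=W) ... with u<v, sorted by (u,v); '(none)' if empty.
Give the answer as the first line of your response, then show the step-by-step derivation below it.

0-1(w=7) 0-3(w=5) 1-2(w=5)

step 1: add edge 0-3 (w=5); MST = {0-3(w=5)}
step 2: add edge 0-1 (w=7); MST = {0-1(w=7) 0-3(w=5)}
step 3: add edge 1-2 (w=5); MST = {0-1(w=7) 0-3(w=5) 1-2(w=5)}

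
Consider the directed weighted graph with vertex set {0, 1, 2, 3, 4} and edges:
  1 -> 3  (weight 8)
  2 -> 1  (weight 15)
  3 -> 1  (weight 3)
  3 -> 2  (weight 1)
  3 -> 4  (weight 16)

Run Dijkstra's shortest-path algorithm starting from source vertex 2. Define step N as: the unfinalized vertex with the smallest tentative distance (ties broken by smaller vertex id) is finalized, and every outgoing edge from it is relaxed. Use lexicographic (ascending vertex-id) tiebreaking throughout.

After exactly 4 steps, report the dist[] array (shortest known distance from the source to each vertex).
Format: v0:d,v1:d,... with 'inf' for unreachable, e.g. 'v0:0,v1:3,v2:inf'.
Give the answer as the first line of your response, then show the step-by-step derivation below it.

v0:inf,v1:15,v2:0,v3:23,v4:39

step 1: dist = v0:inf,v1:15,v2:0,v3:inf,v4:inf
step 2: dist = v0:inf,v1:15,v2:0,v3:23,v4:inf
step 3: dist = v0:inf,v1:15,v2:0,v3:23,v4:39
step 4: dist = v0:inf,v1:15,v2:0,v3:23,v4:39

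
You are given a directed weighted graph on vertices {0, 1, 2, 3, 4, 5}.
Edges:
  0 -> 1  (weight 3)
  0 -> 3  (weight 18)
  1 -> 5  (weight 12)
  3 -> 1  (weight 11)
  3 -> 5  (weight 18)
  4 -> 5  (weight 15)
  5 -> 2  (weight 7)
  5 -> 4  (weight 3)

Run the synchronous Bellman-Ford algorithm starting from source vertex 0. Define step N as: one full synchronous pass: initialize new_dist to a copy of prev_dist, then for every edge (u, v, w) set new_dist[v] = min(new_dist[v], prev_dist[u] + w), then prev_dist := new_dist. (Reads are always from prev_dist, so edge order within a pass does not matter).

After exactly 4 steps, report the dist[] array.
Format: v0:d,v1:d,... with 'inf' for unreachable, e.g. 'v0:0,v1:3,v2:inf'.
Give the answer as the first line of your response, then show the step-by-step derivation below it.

v0:0,v1:3,v2:22,v3:18,v4:18,v5:15

step 1: dist = v0:0,v1:3,v2:inf,v3:18,v4:inf,v5:inf
step 2: dist = v0:0,v1:3,v2:inf,v3:18,v4:inf,v5:15
step 3: dist = v0:0,v1:3,v2:22,v3:18,v4:18,v5:15
step 4: dist = v0:0,v1:3,v2:22,v3:18,v4:18,v5:15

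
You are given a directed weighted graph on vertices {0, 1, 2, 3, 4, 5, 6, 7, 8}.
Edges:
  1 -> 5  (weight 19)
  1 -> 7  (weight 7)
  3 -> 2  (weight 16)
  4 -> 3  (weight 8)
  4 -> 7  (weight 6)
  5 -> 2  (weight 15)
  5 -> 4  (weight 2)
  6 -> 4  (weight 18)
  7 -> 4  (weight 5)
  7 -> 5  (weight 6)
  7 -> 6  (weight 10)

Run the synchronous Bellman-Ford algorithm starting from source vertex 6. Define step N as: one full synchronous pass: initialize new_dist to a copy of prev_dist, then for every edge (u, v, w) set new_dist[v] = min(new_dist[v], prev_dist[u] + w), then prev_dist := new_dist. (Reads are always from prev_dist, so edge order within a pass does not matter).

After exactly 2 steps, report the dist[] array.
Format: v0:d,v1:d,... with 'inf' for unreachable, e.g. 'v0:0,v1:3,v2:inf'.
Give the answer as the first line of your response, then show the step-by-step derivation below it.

v0:inf,v1:inf,v2:inf,v3:26,v4:18,v5:inf,v6:0,v7:24,v8:inf

step 1: dist = v0:inf,v1:inf,v2:inf,v3:inf,v4:18,v5:inf,v6:0,v7:inf,v8:inf
step 2: dist = v0:inf,v1:inf,v2:inf,v3:26,v4:18,v5:inf,v6:0,v7:24,v8:inf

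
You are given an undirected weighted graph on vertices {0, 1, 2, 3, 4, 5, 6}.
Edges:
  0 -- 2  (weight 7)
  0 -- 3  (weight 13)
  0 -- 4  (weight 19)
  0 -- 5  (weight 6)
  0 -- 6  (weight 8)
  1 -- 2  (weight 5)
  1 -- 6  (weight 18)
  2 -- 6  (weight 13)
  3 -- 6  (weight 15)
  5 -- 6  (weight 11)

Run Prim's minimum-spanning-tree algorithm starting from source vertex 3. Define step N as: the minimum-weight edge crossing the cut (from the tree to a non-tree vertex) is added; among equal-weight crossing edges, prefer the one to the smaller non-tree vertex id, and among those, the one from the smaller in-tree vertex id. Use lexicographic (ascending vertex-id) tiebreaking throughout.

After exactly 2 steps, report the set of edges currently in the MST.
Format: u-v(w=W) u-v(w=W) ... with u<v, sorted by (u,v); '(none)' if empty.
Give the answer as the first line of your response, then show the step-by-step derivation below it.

0-3(w=13) 0-5(w=6)

step 1: add edge 0-3 (w=13); MST = {0-3(w=13)}
step 2: add edge 0-5 (w=6); MST = {0-3(w=13) 0-5(w=6)}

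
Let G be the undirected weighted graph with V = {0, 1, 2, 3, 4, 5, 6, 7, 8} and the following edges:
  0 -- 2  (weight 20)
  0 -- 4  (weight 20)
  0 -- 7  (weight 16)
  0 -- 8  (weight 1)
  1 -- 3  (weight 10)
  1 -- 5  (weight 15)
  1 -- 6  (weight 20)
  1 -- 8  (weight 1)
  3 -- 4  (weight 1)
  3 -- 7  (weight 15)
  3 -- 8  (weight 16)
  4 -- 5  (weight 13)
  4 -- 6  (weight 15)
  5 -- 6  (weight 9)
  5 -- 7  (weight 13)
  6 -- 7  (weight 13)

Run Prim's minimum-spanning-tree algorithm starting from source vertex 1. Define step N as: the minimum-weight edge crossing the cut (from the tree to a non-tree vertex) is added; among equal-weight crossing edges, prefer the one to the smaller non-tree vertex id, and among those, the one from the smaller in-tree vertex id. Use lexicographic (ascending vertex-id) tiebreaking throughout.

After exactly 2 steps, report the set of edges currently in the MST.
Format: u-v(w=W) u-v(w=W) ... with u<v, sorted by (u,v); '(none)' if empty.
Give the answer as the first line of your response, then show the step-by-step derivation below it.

0-8(w=1) 1-8(w=1)

step 1: add edge 1-8 (w=1); MST = {1-8(w=1)}
step 2: add edge 0-8 (w=1); MST = {0-8(w=1) 1-8(w=1)}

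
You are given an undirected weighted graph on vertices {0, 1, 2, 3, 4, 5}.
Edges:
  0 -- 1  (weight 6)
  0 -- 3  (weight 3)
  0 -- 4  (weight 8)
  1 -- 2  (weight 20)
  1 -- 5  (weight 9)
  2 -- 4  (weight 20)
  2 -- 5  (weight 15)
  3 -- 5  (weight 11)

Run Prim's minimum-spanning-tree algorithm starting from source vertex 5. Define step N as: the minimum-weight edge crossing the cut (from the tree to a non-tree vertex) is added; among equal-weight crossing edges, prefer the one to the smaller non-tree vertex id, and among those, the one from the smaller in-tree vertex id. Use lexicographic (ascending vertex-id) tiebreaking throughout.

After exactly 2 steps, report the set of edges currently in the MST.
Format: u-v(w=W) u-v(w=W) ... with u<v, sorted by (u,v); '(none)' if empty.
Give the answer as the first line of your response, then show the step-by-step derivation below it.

0-1(w=6) 1-5(w=9)

step 1: add edge 1-5 (w=9); MST = {1-5(w=9)}
step 2: add edge 0-1 (w=6); MST = {0-1(w=6) 1-5(w=9)}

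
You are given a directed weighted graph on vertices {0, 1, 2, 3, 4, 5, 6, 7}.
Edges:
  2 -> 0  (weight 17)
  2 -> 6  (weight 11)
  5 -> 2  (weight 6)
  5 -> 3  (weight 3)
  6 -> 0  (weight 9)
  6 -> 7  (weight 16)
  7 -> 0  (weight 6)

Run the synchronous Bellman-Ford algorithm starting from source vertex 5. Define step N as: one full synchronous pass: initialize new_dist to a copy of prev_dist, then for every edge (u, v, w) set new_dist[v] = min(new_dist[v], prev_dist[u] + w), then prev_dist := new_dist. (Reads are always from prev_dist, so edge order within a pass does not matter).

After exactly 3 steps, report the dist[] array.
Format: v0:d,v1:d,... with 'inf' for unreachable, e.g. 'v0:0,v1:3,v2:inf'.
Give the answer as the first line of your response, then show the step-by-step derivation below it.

v0:23,v1:inf,v2:6,v3:3,v4:inf,v5:0,v6:17,v7:33

step 1: dist = v0:inf,v1:inf,v2:6,v3:3,v4:inf,v5:0,v6:inf,v7:inf
step 2: dist = v0:23,v1:inf,v2:6,v3:3,v4:inf,v5:0,v6:17,v7:inf
step 3: dist = v0:23,v1:inf,v2:6,v3:3,v4:inf,v5:0,v6:17,v7:33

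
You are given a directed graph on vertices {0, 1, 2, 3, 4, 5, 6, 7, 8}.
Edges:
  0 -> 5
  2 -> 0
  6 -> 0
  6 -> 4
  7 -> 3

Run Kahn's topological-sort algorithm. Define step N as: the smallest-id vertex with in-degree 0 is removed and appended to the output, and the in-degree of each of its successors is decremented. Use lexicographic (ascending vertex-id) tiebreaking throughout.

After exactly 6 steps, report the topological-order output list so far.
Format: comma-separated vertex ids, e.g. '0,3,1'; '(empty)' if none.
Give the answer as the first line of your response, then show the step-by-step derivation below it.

1,2,6,0,4,5

step 1: output 1; order=[1]; indeg=(2,0,0,1,1,1,0,0,0)
step 2: output 2; order=[1,2]; indeg=(1,0,0,1,1,1,0,0,0)
step 3: output 6; order=[1,2,6]; indeg=(0,0,0,1,0,1,0,0,0)
step 4: output 0; order=[1,2,6,0]; indeg=(0,0,0,1,0,0,0,0,0)
step 5: output 4; order=[1,2,6,0,4]; indeg=(0,0,0,1,0,0,0,0,0)
step 6: output 5; order=[1,2,6,0,4,5]; indeg=(0,0,0,1,0,0,0,0,0)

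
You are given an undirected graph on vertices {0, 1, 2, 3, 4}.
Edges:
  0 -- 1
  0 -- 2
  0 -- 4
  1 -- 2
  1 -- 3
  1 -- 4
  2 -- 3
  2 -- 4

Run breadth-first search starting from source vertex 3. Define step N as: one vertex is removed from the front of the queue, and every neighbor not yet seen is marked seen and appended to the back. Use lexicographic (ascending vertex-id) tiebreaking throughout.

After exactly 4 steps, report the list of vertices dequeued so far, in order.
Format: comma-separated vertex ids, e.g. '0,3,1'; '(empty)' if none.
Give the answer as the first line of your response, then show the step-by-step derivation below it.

3,1,2,0

step 1: dequeue 3; queue=[1,2]; order=3
step 2: dequeue 1; queue=[2,0,4]; order=3,1
step 3: dequeue 2; queue=[0,4]; order=3,1,2
step 4: dequeue 0; queue=[4]; order=3,1,2,0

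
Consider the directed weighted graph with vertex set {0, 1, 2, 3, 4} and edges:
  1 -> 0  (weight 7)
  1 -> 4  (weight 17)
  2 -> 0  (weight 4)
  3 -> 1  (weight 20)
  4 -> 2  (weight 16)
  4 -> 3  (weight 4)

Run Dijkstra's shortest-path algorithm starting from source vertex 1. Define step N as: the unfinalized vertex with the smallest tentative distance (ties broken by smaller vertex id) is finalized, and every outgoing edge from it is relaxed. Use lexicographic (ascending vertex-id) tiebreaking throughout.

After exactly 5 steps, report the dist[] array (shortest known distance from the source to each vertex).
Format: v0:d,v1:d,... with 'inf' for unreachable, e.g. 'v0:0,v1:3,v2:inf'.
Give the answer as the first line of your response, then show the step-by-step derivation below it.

v0:7,v1:0,v2:33,v3:21,v4:17

step 1: dist = v0:7,v1:0,v2:inf,v3:inf,v4:17
step 2: dist = v0:7,v1:0,v2:inf,v3:inf,v4:17
step 3: dist = v0:7,v1:0,v2:33,v3:21,v4:17
step 4: dist = v0:7,v1:0,v2:33,v3:21,v4:17
step 5: dist = v0:7,v1:0,v2:33,v3:21,v4:17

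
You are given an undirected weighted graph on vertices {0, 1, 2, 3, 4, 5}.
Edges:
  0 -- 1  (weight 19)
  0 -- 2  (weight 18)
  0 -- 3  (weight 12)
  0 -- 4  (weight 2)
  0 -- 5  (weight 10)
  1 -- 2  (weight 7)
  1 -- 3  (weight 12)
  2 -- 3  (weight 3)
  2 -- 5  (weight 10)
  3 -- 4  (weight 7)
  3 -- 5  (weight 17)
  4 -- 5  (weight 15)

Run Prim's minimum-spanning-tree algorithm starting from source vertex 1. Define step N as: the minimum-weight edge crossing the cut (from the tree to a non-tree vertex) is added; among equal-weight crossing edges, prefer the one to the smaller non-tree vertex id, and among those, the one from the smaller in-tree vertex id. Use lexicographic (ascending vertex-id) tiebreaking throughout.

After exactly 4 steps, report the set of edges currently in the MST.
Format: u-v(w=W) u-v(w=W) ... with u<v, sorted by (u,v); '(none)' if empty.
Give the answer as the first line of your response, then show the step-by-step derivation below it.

0-4(w=2) 1-2(w=7) 2-3(w=3) 3-4(w=7)

step 1: add edge 1-2 (w=7); MST = {1-2(w=7)}
step 2: add edge 2-3 (w=3); MST = {1-2(w=7) 2-3(w=3)}
step 3: add edge 3-4 (w=7); MST = {1-2(w=7) 2-3(w=3) 3-4(w=7)}
step 4: add edge 0-4 (w=2); MST = {0-4(w=2) 1-2(w=7) 2-3(w=3) 3-4(w=7)}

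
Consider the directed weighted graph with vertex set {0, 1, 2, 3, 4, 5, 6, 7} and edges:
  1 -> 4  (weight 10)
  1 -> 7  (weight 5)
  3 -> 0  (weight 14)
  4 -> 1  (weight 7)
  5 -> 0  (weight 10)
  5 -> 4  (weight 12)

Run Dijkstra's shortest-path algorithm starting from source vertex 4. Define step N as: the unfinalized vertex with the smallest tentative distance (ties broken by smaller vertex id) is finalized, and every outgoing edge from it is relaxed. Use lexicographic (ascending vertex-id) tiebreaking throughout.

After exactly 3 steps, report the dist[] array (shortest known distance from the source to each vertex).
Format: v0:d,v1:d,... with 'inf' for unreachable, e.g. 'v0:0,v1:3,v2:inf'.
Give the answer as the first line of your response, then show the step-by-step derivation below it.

v0:inf,v1:7,v2:inf,v3:inf,v4:0,v5:inf,v6:inf,v7:12

step 1: dist = v0:inf,v1:7,v2:inf,v3:inf,v4:0,v5:inf,v6:inf,v7:inf
step 2: dist = v0:inf,v1:7,v2:inf,v3:inf,v4:0,v5:inf,v6:inf,v7:12
step 3: dist = v0:inf,v1:7,v2:inf,v3:inf,v4:0,v5:inf,v6:inf,v7:12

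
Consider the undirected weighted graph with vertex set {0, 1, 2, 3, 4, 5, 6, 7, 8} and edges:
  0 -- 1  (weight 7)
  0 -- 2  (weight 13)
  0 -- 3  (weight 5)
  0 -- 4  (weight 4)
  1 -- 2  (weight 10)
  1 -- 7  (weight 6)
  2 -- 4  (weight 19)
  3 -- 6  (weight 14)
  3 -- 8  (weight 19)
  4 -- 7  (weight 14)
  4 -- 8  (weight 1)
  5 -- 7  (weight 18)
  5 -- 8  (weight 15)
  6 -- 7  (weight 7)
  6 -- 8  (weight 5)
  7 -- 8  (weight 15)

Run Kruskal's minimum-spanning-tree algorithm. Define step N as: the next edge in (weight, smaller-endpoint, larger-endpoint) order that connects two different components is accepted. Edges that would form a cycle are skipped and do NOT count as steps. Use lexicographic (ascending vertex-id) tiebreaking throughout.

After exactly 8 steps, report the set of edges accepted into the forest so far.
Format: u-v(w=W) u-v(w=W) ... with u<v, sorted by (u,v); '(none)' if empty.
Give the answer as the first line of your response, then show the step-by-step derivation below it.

0-1(w=7) 0-3(w=5) 0-4(w=4) 1-2(w=10) 1-7(w=6) 4-8(w=1) 5-8(w=15) 6-8(w=5)

step 1: add edge 4-8 (w=1); MST = {4-8(w=1)}
step 2: add edge 0-4 (w=4); MST = {0-4(w=4) 4-8(w=1)}
step 3: add edge 0-3 (w=5); MST = {0-3(w=5) 0-4(w=4) 4-8(w=1)}
step 4: add edge 6-8 (w=5); MST = {0-3(w=5) 0-4(w=4) 4-8(w=1) 6-8(w=5)}
step 5: add edge 1-7 (w=6); MST = {0-3(w=5) 0-4(w=4) 1-7(w=6) 4-8(w=1) 6-8(w=5)}
step 6: add edge 0-1 (w=7); MST = {0-1(w=7) 0-3(w=5) 0-4(w=4) 1-7(w=6) 4-8(w=1) 6-8(w=5)}
step 7: add edge 1-2 (w=10); MST = {0-1(w=7) 0-3(w=5) 0-4(w=4) 1-2(w=10) 1-7(w=6) 4-8(w=1) 6-8(w=5)}
step 8: add edge 5-8 (w=15); MST = {0-1(w=7) 0-3(w=5) 0-4(w=4) 1-2(w=10) 1-7(w=6) 4-8(w=1) 5-8(w=15) 6-8(w=5)}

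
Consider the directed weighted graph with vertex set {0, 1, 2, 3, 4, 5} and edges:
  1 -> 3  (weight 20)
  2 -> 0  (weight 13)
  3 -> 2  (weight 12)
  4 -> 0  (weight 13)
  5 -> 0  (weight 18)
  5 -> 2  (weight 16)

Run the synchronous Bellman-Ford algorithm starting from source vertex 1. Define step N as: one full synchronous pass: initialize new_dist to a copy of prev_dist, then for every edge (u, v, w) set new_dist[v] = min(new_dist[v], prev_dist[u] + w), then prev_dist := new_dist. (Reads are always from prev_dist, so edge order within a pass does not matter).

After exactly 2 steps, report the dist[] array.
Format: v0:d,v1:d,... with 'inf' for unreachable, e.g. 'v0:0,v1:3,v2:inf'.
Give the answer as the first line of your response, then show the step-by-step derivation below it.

v0:inf,v1:0,v2:32,v3:20,v4:inf,v5:inf

step 1: dist = v0:inf,v1:0,v2:inf,v3:20,v4:inf,v5:inf
step 2: dist = v0:inf,v1:0,v2:32,v3:20,v4:inf,v5:inf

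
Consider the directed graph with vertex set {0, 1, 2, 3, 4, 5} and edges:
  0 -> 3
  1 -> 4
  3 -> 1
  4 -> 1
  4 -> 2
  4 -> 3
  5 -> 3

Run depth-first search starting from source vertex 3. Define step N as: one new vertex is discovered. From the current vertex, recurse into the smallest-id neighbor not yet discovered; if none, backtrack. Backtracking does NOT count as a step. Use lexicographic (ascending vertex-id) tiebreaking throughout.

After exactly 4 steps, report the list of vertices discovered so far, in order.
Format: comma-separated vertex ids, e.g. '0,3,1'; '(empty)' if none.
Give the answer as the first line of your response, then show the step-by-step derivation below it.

3,1,4,2

step 1: discover 3; path=3; order=3
step 2: discover 1; path=3>1; order=3,1
step 3: discover 4; path=3>1>4; order=3,1,4
step 4: discover 2; path=3>1>4>2; order=3,1,4,2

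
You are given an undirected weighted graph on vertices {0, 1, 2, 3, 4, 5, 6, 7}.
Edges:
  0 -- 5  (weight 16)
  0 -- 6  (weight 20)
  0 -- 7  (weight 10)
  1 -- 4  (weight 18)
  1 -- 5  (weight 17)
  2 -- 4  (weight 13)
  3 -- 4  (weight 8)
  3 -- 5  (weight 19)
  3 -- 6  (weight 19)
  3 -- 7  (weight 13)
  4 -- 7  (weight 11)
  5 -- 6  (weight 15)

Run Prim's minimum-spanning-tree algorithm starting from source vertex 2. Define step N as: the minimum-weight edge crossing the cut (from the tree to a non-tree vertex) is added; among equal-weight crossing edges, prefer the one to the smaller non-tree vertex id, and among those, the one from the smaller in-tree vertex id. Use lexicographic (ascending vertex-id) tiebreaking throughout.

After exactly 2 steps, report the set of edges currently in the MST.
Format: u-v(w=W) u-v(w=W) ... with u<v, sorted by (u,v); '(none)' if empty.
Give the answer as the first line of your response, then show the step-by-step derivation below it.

2-4(w=13) 3-4(w=8)

step 1: add edge 2-4 (w=13); MST = {2-4(w=13)}
step 2: add edge 3-4 (w=8); MST = {2-4(w=13) 3-4(w=8)}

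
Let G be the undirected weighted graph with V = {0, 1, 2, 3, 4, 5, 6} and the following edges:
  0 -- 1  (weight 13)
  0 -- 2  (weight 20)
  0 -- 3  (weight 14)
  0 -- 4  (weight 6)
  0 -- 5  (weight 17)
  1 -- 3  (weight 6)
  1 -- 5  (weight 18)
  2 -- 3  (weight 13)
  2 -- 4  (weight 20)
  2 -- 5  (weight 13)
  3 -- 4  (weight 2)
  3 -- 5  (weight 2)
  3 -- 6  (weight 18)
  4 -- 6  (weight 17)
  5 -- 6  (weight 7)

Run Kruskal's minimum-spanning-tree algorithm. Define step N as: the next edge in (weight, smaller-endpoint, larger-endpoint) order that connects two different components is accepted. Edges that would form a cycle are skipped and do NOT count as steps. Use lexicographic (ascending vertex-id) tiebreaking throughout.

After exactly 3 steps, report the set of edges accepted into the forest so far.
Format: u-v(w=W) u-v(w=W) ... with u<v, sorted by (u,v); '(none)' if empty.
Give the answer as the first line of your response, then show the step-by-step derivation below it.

0-4(w=6) 3-4(w=2) 3-5(w=2)

step 1: add edge 3-4 (w=2); MST = {3-4(w=2)}
step 2: add edge 3-5 (w=2); MST = {3-4(w=2) 3-5(w=2)}
step 3: add edge 0-4 (w=6); MST = {0-4(w=6) 3-4(w=2) 3-5(w=2)}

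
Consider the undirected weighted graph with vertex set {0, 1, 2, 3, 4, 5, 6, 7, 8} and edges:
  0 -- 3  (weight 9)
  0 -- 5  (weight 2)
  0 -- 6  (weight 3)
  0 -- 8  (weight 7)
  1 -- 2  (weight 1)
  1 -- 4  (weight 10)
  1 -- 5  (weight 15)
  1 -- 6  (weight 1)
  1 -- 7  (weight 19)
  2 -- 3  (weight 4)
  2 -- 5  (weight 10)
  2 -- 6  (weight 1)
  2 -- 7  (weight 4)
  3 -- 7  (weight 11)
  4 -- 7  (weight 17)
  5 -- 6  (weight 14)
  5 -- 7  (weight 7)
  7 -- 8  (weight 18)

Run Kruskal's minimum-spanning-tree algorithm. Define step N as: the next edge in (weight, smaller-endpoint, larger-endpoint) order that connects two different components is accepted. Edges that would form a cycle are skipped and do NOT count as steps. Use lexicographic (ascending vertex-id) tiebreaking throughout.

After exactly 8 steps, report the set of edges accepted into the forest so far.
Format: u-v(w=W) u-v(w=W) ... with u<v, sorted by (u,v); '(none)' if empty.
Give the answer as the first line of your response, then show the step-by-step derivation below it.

0-5(w=2) 0-6(w=3) 0-8(w=7) 1-2(w=1) 1-4(w=10) 1-6(w=1) 2-3(w=4) 2-7(w=4)

step 1: add edge 1-2 (w=1); MST = {1-2(w=1)}
step 2: add edge 1-6 (w=1); MST = {1-2(w=1) 1-6(w=1)}
step 3: add edge 0-5 (w=2); MST = {0-5(w=2) 1-2(w=1) 1-6(w=1)}
step 4: add edge 0-6 (w=3); MST = {0-5(w=2) 0-6(w=3) 1-2(w=1) 1-6(w=1)}
step 5: add edge 2-3 (w=4); MST = {0-5(w=2) 0-6(w=3) 1-2(w=1) 1-6(w=1) 2-3(w=4)}
step 6: add edge 2-7 (w=4); MST = {0-5(w=2) 0-6(w=3) 1-2(w=1) 1-6(w=1) 2-3(w=4) 2-7(w=4)}
step 7: add edge 0-8 (w=7); MST = {0-5(w=2) 0-6(w=3) 0-8(w=7) 1-2(w=1) 1-6(w=1) 2-3(w=4) 2-7(w=4)}
step 8: add edge 1-4 (w=10); MST = {0-5(w=2) 0-6(w=3) 0-8(w=7) 1-2(w=1) 1-4(w=10) 1-6(w=1) 2-3(w=4) 2-7(w=4)}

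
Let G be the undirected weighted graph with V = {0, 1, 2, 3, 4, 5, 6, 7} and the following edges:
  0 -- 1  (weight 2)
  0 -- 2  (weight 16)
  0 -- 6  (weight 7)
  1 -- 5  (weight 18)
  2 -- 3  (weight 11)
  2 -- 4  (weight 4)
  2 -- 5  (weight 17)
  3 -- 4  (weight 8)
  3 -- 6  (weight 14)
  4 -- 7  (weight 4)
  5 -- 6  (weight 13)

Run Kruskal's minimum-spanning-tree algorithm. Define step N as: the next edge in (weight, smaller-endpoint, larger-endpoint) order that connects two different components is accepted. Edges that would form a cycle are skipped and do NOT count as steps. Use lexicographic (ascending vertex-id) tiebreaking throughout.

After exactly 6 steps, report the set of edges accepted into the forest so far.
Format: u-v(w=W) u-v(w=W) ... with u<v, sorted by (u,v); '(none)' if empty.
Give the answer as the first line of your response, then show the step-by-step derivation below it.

0-1(w=2) 0-6(w=7) 2-4(w=4) 3-4(w=8) 4-7(w=4) 5-6(w=13)

step 1: add edge 0-1 (w=2); MST = {0-1(w=2)}
step 2: add edge 2-4 (w=4); MST = {0-1(w=2) 2-4(w=4)}
step 3: add edge 4-7 (w=4); MST = {0-1(w=2) 2-4(w=4) 4-7(w=4)}
step 4: add edge 0-6 (w=7); MST = {0-1(w=2) 0-6(w=7) 2-4(w=4) 4-7(w=4)}
step 5: add edge 3-4 (w=8); MST = {0-1(w=2) 0-6(w=7) 2-4(w=4) 3-4(w=8) 4-7(w=4)}
step 6: add edge 5-6 (w=13); MST = {0-1(w=2) 0-6(w=7) 2-4(w=4) 3-4(w=8) 4-7(w=4) 5-6(w=13)}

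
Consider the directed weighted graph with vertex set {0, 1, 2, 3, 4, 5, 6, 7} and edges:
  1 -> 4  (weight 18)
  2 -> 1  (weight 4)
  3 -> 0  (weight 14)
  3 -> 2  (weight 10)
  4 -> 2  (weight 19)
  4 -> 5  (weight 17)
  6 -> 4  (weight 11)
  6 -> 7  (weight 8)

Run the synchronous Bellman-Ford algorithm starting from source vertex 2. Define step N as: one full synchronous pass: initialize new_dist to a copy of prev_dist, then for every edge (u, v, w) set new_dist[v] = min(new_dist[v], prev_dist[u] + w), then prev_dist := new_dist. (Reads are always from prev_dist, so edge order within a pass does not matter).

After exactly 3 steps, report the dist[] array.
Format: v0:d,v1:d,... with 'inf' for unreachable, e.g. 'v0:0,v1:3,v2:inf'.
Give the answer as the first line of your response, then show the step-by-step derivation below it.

v0:inf,v1:4,v2:0,v3:inf,v4:22,v5:39,v6:inf,v7:inf

step 1: dist = v0:inf,v1:4,v2:0,v3:inf,v4:inf,v5:inf,v6:inf,v7:inf
step 2: dist = v0:inf,v1:4,v2:0,v3:inf,v4:22,v5:inf,v6:inf,v7:inf
step 3: dist = v0:inf,v1:4,v2:0,v3:inf,v4:22,v5:39,v6:inf,v7:inf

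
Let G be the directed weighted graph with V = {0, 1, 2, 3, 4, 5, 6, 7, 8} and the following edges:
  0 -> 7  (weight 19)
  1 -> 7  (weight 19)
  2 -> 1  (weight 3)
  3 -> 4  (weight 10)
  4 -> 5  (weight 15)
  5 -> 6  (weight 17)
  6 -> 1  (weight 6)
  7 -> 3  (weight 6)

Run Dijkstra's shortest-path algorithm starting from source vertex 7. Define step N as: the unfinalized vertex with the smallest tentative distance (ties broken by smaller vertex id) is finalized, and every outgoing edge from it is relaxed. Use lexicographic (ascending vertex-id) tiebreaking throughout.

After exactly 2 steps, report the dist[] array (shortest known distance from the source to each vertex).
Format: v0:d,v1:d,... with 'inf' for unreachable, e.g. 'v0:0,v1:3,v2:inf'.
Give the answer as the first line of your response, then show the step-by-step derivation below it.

v0:inf,v1:inf,v2:inf,v3:6,v4:16,v5:inf,v6:inf,v7:0,v8:inf

step 1: dist = v0:inf,v1:inf,v2:inf,v3:6,v4:inf,v5:inf,v6:inf,v7:0,v8:inf
step 2: dist = v0:inf,v1:inf,v2:inf,v3:6,v4:16,v5:inf,v6:inf,v7:0,v8:inf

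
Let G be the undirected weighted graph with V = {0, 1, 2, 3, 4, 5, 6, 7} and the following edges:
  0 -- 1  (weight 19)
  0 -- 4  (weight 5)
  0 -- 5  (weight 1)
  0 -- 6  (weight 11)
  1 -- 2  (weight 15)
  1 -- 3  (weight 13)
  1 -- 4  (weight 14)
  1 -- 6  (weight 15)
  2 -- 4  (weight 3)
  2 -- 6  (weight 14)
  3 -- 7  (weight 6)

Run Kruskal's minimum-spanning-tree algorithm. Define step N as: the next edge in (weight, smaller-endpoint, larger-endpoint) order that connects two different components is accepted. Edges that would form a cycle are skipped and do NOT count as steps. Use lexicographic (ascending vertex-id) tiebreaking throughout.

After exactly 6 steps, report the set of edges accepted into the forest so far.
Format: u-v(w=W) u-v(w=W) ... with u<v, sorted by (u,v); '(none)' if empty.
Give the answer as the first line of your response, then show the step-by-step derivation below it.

0-4(w=5) 0-5(w=1) 0-6(w=11) 1-3(w=13) 2-4(w=3) 3-7(w=6)

step 1: add edge 0-5 (w=1); MST = {0-5(w=1)}
step 2: add edge 2-4 (w=3); MST = {0-5(w=1) 2-4(w=3)}
step 3: add edge 0-4 (w=5); MST = {0-4(w=5) 0-5(w=1) 2-4(w=3)}
step 4: add edge 3-7 (w=6); MST = {0-4(w=5) 0-5(w=1) 2-4(w=3) 3-7(w=6)}
step 5: add edge 0-6 (w=11); MST = {0-4(w=5) 0-5(w=1) 0-6(w=11) 2-4(w=3) 3-7(w=6)}
step 6: add edge 1-3 (w=13); MST = {0-4(w=5) 0-5(w=1) 0-6(w=11) 1-3(w=13) 2-4(w=3) 3-7(w=6)}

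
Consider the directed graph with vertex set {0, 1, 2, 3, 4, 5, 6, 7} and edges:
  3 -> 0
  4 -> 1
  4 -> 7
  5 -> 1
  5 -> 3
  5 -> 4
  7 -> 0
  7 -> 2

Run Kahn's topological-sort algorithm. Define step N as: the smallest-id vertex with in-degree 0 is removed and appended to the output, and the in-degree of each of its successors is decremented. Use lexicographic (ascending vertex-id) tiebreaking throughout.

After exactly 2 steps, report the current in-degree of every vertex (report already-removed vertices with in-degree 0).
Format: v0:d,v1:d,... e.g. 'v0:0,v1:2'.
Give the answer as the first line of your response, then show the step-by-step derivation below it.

v0:1,v1:1,v2:1,v3:0,v4:0,v5:0,v6:0,v7:1

step 1: output 5; order=[5]; indeg=(2,1,1,0,0,0,0,1)
step 2: output 3; order=[5,3]; indeg=(1,1,1,0,0,0,0,1)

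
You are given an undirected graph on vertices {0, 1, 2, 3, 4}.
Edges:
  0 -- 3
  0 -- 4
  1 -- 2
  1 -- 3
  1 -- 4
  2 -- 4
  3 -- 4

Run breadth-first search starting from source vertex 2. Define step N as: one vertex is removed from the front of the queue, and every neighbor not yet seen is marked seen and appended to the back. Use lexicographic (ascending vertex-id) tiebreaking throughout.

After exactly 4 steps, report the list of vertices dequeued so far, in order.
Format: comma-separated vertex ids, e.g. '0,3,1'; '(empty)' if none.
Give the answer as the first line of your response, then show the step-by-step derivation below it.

2,1,4,3

step 1: dequeue 2; queue=[1,4]; order=2
step 2: dequeue 1; queue=[4,3]; order=2,1
step 3: dequeue 4; queue=[3,0]; order=2,1,4
step 4: dequeue 3; queue=[0]; order=2,1,4,3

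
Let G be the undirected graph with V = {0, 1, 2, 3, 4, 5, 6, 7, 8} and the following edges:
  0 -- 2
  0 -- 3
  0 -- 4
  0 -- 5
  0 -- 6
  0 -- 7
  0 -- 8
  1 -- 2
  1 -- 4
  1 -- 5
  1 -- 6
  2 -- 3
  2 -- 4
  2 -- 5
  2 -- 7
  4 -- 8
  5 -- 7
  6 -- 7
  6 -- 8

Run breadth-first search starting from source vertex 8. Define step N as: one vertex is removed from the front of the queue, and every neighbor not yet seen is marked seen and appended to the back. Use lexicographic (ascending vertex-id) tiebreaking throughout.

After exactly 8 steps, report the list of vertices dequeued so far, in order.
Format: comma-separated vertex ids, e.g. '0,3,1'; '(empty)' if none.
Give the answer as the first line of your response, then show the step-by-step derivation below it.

8,0,4,6,2,3,5,7

step 1: dequeue 8; queue=[0,4,6]; order=8
step 2: dequeue 0; queue=[4,6,2,3,5,7]; order=8,0
step 3: dequeue 4; queue=[6,2,3,5,7,1]; order=8,0,4
step 4: dequeue 6; queue=[2,3,5,7,1]; order=8,0,4,6
step 5: dequeue 2; queue=[3,5,7,1]; order=8,0,4,6,2
step 6: dequeue 3; queue=[5,7,1]; order=8,0,4,6,2,3
step 7: dequeue 5; queue=[7,1]; order=8,0,4,6,2,3,5
step 8: dequeue 7; queue=[1]; order=8,0,4,6,2,3,5,7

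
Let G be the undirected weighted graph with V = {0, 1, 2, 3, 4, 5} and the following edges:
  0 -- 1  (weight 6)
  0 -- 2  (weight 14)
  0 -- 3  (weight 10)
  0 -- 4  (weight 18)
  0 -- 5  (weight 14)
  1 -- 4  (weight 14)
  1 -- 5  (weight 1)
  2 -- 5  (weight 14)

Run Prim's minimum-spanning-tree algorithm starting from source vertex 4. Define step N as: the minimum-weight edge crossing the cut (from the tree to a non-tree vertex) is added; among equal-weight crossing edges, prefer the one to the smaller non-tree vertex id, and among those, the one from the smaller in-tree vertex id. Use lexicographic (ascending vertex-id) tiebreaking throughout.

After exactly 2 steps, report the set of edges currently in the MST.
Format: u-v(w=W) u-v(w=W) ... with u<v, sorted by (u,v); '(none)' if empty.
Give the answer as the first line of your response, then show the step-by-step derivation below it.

1-4(w=14) 1-5(w=1)

step 1: add edge 1-4 (w=14); MST = {1-4(w=14)}
step 2: add edge 1-5 (w=1); MST = {1-4(w=14) 1-5(w=1)}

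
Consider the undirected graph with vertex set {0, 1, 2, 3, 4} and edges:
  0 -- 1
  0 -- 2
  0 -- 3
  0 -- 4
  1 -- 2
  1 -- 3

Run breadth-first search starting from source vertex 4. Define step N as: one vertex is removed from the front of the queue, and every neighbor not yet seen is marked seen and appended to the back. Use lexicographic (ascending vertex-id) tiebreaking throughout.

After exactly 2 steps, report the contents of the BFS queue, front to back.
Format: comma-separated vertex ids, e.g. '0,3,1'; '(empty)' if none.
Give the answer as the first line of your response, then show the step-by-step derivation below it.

1,2,3

step 1: dequeue 4; queue=[0]; order=4
step 2: dequeue 0; queue=[1,2,3]; order=4,0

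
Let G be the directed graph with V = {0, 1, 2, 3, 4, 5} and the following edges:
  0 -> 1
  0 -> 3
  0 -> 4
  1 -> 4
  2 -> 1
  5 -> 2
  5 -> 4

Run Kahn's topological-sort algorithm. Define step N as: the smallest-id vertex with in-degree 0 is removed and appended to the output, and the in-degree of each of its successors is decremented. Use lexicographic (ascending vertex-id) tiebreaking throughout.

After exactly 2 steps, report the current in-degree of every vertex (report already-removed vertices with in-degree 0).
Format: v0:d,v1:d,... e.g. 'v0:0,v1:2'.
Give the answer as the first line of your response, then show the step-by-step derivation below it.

v0:0,v1:1,v2:1,v3:0,v4:2,v5:0

step 1: output 0; order=[0]; indeg=(0,1,1,0,2,0)
step 2: output 3; order=[0,3]; indeg=(0,1,1,0,2,0)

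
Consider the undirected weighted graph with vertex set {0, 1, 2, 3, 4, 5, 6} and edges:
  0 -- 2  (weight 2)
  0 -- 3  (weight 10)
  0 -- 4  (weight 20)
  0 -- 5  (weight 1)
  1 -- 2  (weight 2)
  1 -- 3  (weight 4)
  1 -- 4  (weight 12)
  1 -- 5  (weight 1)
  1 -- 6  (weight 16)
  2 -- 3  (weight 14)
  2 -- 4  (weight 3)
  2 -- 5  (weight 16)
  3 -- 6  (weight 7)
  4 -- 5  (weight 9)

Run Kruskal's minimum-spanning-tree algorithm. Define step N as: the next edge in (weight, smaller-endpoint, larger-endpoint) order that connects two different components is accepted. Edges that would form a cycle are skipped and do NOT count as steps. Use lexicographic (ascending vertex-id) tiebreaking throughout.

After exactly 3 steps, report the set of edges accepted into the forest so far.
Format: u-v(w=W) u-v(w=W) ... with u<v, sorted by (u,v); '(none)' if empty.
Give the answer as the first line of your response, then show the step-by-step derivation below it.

0-2(w=2) 0-5(w=1) 1-5(w=1)

step 1: add edge 0-5 (w=1); MST = {0-5(w=1)}
step 2: add edge 1-5 (w=1); MST = {0-5(w=1) 1-5(w=1)}
step 3: add edge 0-2 (w=2); MST = {0-2(w=2) 0-5(w=1) 1-5(w=1)}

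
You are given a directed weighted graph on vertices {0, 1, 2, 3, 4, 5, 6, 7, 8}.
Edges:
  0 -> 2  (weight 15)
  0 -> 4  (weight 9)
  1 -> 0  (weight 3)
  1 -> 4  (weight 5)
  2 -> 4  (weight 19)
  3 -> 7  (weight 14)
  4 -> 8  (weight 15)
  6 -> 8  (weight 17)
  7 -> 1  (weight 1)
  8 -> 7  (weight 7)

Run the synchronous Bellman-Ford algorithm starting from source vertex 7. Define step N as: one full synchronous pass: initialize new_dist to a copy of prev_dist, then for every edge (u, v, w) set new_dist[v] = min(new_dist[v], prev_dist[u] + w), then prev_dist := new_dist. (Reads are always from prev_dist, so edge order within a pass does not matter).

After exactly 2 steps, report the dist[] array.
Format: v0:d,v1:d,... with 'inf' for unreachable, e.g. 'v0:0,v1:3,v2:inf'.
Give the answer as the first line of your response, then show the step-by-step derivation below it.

v0:4,v1:1,v2:inf,v3:inf,v4:6,v5:inf,v6:inf,v7:0,v8:inf

step 1: dist = v0:inf,v1:1,v2:inf,v3:inf,v4:inf,v5:inf,v6:inf,v7:0,v8:inf
step 2: dist = v0:4,v1:1,v2:inf,v3:inf,v4:6,v5:inf,v6:inf,v7:0,v8:inf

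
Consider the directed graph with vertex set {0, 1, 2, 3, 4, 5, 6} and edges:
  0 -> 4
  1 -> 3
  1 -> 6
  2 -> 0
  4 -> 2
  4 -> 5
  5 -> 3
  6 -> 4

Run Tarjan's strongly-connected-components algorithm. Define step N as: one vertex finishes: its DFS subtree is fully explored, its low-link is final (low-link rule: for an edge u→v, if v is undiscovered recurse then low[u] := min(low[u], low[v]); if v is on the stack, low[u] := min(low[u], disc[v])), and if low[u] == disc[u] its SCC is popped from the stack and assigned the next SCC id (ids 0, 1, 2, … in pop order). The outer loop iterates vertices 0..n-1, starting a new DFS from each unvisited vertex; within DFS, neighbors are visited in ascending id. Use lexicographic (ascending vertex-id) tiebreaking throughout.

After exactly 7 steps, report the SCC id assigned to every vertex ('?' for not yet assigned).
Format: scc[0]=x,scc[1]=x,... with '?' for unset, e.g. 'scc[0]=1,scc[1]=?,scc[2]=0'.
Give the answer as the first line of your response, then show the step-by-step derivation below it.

scc[0]=2,scc[1]=4,scc[2]=2,scc[3]=0,scc[4]=2,scc[5]=1,scc[6]=3

step 1: low=(low[0]=0,low[1]=?,low[2]=0,low[3]=?,low[4]=1,low[5]=?,low[6]=?); scc=(scc[0]=?,scc[1]=?,scc[2]=?,scc[3]=?,scc[4]=?,scc[5]=?,scc[6]=?)
step 2: low=(low[0]=0,low[1]=?,low[2]=0,low[3]=4,low[4]=0,low[5]=3,low[6]=?); scc=(scc[0]=?,scc[1]=?,scc[2]=?,scc[3]=0,scc[4]=?,scc[5]=?,scc[6]=?)
step 3: low=(low[0]=0,low[1]=?,low[2]=0,low[3]=4,low[4]=0,low[5]=3,low[6]=?); scc=(scc[0]=?,scc[1]=?,scc[2]=?,scc[3]=0,scc[4]=?,scc[5]=1,scc[6]=?)
step 4: low=(low[0]=0,low[1]=?,low[2]=0,low[3]=4,low[4]=0,low[5]=3,low[6]=?); scc=(scc[0]=?,scc[1]=?,scc[2]=?,scc[3]=0,scc[4]=?,scc[5]=1,scc[6]=?)
step 5: low=(low[0]=0,low[1]=?,low[2]=0,low[3]=4,low[4]=0,low[5]=3,low[6]=?); scc=(scc[0]=2,scc[1]=?,scc[2]=2,scc[3]=0,scc[4]=2,scc[5]=1,scc[6]=?)
step 6: low=(low[0]=0,low[1]=5,low[2]=0,low[3]=4,low[4]=0,low[5]=3,low[6]=6); scc=(scc[0]=2,scc[1]=?,scc[2]=2,scc[3]=0,scc[4]=2,scc[5]=1,scc[6]=3)
step 7: low=(low[0]=0,low[1]=5,low[2]=0,low[3]=4,low[4]=0,low[5]=3,low[6]=6); scc=(scc[0]=2,scc[1]=4,scc[2]=2,scc[3]=0,scc[4]=2,scc[5]=1,scc[6]=3)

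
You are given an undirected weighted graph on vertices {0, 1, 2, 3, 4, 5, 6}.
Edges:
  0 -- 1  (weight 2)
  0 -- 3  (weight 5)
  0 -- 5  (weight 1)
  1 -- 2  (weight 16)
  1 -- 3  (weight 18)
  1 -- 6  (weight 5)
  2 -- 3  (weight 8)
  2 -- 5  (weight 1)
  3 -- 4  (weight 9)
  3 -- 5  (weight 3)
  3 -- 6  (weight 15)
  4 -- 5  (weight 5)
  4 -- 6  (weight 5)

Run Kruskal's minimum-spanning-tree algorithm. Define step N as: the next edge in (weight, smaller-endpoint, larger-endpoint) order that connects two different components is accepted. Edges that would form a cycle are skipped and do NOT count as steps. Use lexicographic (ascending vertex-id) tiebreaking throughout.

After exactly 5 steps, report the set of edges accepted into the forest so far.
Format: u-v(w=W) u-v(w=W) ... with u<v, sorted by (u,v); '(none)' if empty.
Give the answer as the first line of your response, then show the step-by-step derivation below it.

0-1(w=2) 0-5(w=1) 1-6(w=5) 2-5(w=1) 3-5(w=3)

step 1: add edge 0-5 (w=1); MST = {0-5(w=1)}
step 2: add edge 2-5 (w=1); MST = {0-5(w=1) 2-5(w=1)}
step 3: add edge 0-1 (w=2); MST = {0-1(w=2) 0-5(w=1) 2-5(w=1)}
step 4: add edge 3-5 (w=3); MST = {0-1(w=2) 0-5(w=1) 2-5(w=1) 3-5(w=3)}
step 5: add edge 1-6 (w=5); MST = {0-1(w=2) 0-5(w=1) 1-6(w=5) 2-5(w=1) 3-5(w=3)}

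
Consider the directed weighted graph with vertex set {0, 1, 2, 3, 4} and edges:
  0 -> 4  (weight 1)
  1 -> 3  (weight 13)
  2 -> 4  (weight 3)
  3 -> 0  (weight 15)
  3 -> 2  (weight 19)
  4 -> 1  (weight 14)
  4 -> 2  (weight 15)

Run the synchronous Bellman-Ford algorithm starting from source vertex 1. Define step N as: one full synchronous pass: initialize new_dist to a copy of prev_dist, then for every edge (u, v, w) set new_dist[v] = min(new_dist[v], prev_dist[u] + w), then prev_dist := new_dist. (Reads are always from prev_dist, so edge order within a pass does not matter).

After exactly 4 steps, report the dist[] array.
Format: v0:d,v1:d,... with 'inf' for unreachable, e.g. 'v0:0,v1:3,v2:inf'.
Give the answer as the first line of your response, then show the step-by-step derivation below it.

v0:28,v1:0,v2:32,v3:13,v4:29

step 1: dist = v0:inf,v1:0,v2:inf,v3:13,v4:inf
step 2: dist = v0:28,v1:0,v2:32,v3:13,v4:inf
step 3: dist = v0:28,v1:0,v2:32,v3:13,v4:29
step 4: dist = v0:28,v1:0,v2:32,v3:13,v4:29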